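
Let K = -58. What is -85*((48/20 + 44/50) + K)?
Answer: 23256/5 ≈ 4651.2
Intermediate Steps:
-85*((48/20 + 44/50) + K) = -85*((48/20 + 44/50) - 58) = -85*((48*(1/20) + 44*(1/50)) - 58) = -85*((12/5 + 22/25) - 58) = -85*(82/25 - 58) = -85*(-1368/25) = 23256/5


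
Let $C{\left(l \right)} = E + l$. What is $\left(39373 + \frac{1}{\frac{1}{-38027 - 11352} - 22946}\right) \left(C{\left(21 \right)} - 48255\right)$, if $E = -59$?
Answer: $- \frac{2154427934337344568}{1133050535} \approx -1.9014 \cdot 10^{9}$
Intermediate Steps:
$C{\left(l \right)} = -59 + l$
$\left(39373 + \frac{1}{\frac{1}{-38027 - 11352} - 22946}\right) \left(C{\left(21 \right)} - 48255\right) = \left(39373 + \frac{1}{\frac{1}{-38027 - 11352} - 22946}\right) \left(\left(-59 + 21\right) - 48255\right) = \left(39373 + \frac{1}{\frac{1}{-49379} - 22946}\right) \left(-38 - 48255\right) = \left(39373 + \frac{1}{- \frac{1}{49379} - 22946}\right) \left(-48293\right) = \left(39373 + \frac{1}{- \frac{1133050535}{49379}}\right) \left(-48293\right) = \left(39373 - \frac{49379}{1133050535}\right) \left(-48293\right) = \frac{44611598665176}{1133050535} \left(-48293\right) = - \frac{2154427934337344568}{1133050535}$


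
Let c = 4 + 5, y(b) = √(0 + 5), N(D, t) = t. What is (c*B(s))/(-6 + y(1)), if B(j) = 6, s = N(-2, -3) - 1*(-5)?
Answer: -324/31 - 54*√5/31 ≈ -14.347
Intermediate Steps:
y(b) = √5
s = 2 (s = -3 - 1*(-5) = -3 + 5 = 2)
c = 9
(c*B(s))/(-6 + y(1)) = (9*6)/(-6 + √5) = 54/(-6 + √5)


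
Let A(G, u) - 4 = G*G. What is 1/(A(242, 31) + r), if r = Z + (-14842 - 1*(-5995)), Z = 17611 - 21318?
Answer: 1/46014 ≈ 2.1733e-5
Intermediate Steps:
Z = -3707
A(G, u) = 4 + G² (A(G, u) = 4 + G*G = 4 + G²)
r = -12554 (r = -3707 + (-14842 - 1*(-5995)) = -3707 + (-14842 + 5995) = -3707 - 8847 = -12554)
1/(A(242, 31) + r) = 1/((4 + 242²) - 12554) = 1/((4 + 58564) - 12554) = 1/(58568 - 12554) = 1/46014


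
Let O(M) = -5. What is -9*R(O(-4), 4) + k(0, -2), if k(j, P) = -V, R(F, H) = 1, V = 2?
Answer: -11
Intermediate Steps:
k(j, P) = -2 (k(j, P) = -1*2 = -2)
-9*R(O(-4), 4) + k(0, -2) = -9*1 - 2 = -9 - 2 = -11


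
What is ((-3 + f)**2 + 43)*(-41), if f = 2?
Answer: -1804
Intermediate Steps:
((-3 + f)**2 + 43)*(-41) = ((-3 + 2)**2 + 43)*(-41) = ((-1)**2 + 43)*(-41) = (1 + 43)*(-41) = 44*(-41) = -1804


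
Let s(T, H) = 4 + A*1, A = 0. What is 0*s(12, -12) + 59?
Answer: 59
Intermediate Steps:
s(T, H) = 4 (s(T, H) = 4 + 0*1 = 4 + 0 = 4)
0*s(12, -12) + 59 = 0*4 + 59 = 0 + 59 = 59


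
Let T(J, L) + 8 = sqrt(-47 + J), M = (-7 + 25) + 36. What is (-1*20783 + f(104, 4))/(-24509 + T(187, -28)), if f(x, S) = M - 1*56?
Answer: 509585845/601083149 + 41570*sqrt(35)/601083149 ≈ 0.84819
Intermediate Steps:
M = 54 (M = 18 + 36 = 54)
f(x, S) = -2 (f(x, S) = 54 - 1*56 = 54 - 56 = -2)
T(J, L) = -8 + sqrt(-47 + J)
(-1*20783 + f(104, 4))/(-24509 + T(187, -28)) = (-1*20783 - 2)/(-24509 + (-8 + sqrt(-47 + 187))) = (-20783 - 2)/(-24509 + (-8 + sqrt(140))) = -20785/(-24509 + (-8 + 2*sqrt(35))) = -20785/(-24517 + 2*sqrt(35))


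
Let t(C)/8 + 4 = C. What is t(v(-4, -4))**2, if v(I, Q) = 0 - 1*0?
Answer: 1024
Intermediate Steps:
v(I, Q) = 0 (v(I, Q) = 0 + 0 = 0)
t(C) = -32 + 8*C
t(v(-4, -4))**2 = (-32 + 8*0)**2 = (-32 + 0)**2 = (-32)**2 = 1024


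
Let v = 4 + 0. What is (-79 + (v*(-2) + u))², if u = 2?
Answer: 7225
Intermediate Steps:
v = 4
(-79 + (v*(-2) + u))² = (-79 + (4*(-2) + 2))² = (-79 + (-8 + 2))² = (-79 - 6)² = (-85)² = 7225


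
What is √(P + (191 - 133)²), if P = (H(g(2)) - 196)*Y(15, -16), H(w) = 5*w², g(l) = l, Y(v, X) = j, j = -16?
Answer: 2*√1545 ≈ 78.613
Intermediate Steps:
Y(v, X) = -16
P = 2816 (P = (5*2² - 196)*(-16) = (5*4 - 196)*(-16) = (20 - 196)*(-16) = -176*(-16) = 2816)
√(P + (191 - 133)²) = √(2816 + (191 - 133)²) = √(2816 + 58²) = √(2816 + 3364) = √6180 = 2*√1545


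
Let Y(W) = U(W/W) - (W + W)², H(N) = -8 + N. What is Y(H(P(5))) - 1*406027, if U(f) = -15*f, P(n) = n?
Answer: -406078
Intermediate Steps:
Y(W) = -15 - 4*W² (Y(W) = -15*W/W - (W + W)² = -15*1 - (2*W)² = -15 - 4*W²)
Y(H(P(5))) - 1*406027 = (-15 - 4*(-8 + 5)²) - 1*406027 = (-15 - 4*(-3)²) - 406027 = (-15 - 4*9) - 406027 = (-15 - 36) - 406027 = -51 - 406027 = -406078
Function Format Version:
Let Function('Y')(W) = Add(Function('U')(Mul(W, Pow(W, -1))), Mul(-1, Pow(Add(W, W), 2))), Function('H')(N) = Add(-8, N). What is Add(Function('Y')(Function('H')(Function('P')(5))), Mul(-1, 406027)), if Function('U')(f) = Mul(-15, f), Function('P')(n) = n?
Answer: -406078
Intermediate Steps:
Function('Y')(W) = Add(-15, Mul(-4, Pow(W, 2))) (Function('Y')(W) = Add(Mul(-15, Mul(W, Pow(W, -1))), Mul(-1, Pow(Add(W, W), 2))) = Add(Mul(-15, 1), Mul(-1, Pow(Mul(2, W), 2))) = Add(-15, Mul(-1, Mul(4, Pow(W, 2)))) = Add(-15, Mul(-4, Pow(W, 2))))
Add(Function('Y')(Function('H')(Function('P')(5))), Mul(-1, 406027)) = Add(Add(-15, Mul(-4, Pow(Add(-8, 5), 2))), Mul(-1, 406027)) = Add(Add(-15, Mul(-4, Pow(-3, 2))), -406027) = Add(Add(-15, Mul(-4, 9)), -406027) = Add(Add(-15, -36), -406027) = Add(-51, -406027) = -406078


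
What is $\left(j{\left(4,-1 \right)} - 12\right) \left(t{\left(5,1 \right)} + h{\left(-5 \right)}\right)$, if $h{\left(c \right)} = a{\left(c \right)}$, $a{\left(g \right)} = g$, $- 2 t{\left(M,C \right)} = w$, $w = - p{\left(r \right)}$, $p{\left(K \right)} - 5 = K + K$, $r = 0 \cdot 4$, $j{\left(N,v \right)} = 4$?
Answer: $20$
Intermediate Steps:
$r = 0$
$p{\left(K \right)} = 5 + 2 K$ ($p{\left(K \right)} = 5 + \left(K + K\right) = 5 + 2 K$)
$w = -5$ ($w = - (5 + 2 \cdot 0) = - (5 + 0) = \left(-1\right) 5 = -5$)
$t{\left(M,C \right)} = \frac{5}{2}$ ($t{\left(M,C \right)} = \left(- \frac{1}{2}\right) \left(-5\right) = \frac{5}{2}$)
$h{\left(c \right)} = c$
$\left(j{\left(4,-1 \right)} - 12\right) \left(t{\left(5,1 \right)} + h{\left(-5 \right)}\right) = \left(4 - 12\right) \left(\frac{5}{2} - 5\right) = \left(4 - 12\right) \left(- \frac{5}{2}\right) = \left(-8\right) \left(- \frac{5}{2}\right) = 20$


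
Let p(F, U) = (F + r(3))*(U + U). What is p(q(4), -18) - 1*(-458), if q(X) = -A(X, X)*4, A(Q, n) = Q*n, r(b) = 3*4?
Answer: 2330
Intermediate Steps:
r(b) = 12
q(X) = -4*X² (q(X) = -X*X*4 = -X²*4 = -4*X²)
p(F, U) = 2*U*(12 + F) (p(F, U) = (F + 12)*(U + U) = (12 + F)*(2*U) = 2*U*(12 + F))
p(q(4), -18) - 1*(-458) = 2*(-18)*(12 - 4*4²) - 1*(-458) = 2*(-18)*(12 - 4*16) + 458 = 2*(-18)*(12 - 64) + 458 = 2*(-18)*(-52) + 458 = 1872 + 458 = 2330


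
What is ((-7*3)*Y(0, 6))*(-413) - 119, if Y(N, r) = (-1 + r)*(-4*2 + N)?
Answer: -347039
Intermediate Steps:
Y(N, r) = (-1 + r)*(-8 + N)
((-7*3)*Y(0, 6))*(-413) - 119 = ((-7*3)*(8 - 1*0 - 8*6 + 0*6))*(-413) - 119 = -21*(8 + 0 - 48 + 0)*(-413) - 119 = -21*(-40)*(-413) - 119 = 840*(-413) - 119 = -346920 - 119 = -347039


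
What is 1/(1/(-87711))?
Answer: -87711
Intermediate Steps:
1/(1/(-87711)) = 1/(-1/87711) = -87711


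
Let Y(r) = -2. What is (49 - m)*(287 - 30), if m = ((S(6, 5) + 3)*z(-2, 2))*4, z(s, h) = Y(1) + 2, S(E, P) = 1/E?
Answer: 12593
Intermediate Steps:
z(s, h) = 0 (z(s, h) = -2 + 2 = 0)
m = 0 (m = ((1/6 + 3)*0)*4 = ((⅙ + 3)*0)*4 = ((19/6)*0)*4 = 0*4 = 0)
(49 - m)*(287 - 30) = (49 - 1*0)*(287 - 30) = (49 + 0)*257 = 49*257 = 12593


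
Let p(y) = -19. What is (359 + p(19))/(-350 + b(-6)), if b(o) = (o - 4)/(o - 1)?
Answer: -119/122 ≈ -0.97541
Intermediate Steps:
b(o) = (-4 + o)/(-1 + o)
(359 + p(19))/(-350 + b(-6)) = (359 - 19)/(-350 + (-4 - 6)/(-1 - 6)) = 340/(-350 - 10/(-7)) = 340/(-350 - 1/7*(-10)) = 340/(-350 + 10/7) = 340/(-2440/7) = 340*(-7/2440) = -119/122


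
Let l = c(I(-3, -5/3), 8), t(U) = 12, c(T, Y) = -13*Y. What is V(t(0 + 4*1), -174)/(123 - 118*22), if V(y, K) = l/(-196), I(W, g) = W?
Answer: -26/121177 ≈ -0.00021456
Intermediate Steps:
l = -104 (l = -13*8 = -104)
V(y, K) = 26/49 (V(y, K) = -104/(-196) = -104*(-1/196) = 26/49)
V(t(0 + 4*1), -174)/(123 - 118*22) = 26/(49*(123 - 118*22)) = 26/(49*(123 - 2596)) = (26/49)/(-2473) = (26/49)*(-1/2473) = -26/121177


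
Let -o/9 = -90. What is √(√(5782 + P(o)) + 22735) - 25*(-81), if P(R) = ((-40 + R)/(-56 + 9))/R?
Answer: 2025 + √(451994535 + 47*√1034563859)/141 ≈ 2176.0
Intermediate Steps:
o = 810 (o = -9*(-90) = 810)
P(R) = (40/47 - R/47)/R (P(R) = ((-40 + R)/(-47))/R = ((-40 + R)*(-1/47))/R = (40/47 - R/47)/R)
√(√(5782 + P(o)) + 22735) - 25*(-81) = √(√(5782 + (1/47)*(40 - 1*810)/810) + 22735) - 25*(-81) = √(√(5782 + (1/47)*(1/810)*(40 - 810)) + 22735) + 2025 = √(√(5782 + (1/47)*(1/810)*(-770)) + 22735) + 2025 = √(√(5782 - 77/3807) + 22735) + 2025 = √(√(22011997/3807) + 22735) + 2025 = √(√1034563859/423 + 22735) + 2025 = √(22735 + √1034563859/423) + 2025 = 2025 + √(22735 + √1034563859/423)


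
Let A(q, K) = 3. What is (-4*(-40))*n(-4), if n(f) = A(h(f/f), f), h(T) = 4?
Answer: 480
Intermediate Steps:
n(f) = 3
(-4*(-40))*n(-4) = -4*(-40)*3 = 160*3 = 480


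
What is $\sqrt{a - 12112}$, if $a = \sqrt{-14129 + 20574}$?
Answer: $\sqrt{-12112 + \sqrt{6445}} \approx 109.69 i$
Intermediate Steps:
$a = \sqrt{6445} \approx 80.281$
$\sqrt{a - 12112} = \sqrt{\sqrt{6445} - 12112} = \sqrt{-12112 + \sqrt{6445}}$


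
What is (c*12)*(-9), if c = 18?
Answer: -1944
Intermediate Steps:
(c*12)*(-9) = (18*12)*(-9) = 216*(-9) = -1944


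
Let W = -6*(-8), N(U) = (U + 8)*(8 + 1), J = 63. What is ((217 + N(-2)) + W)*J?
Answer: 20097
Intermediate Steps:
N(U) = 72 + 9*U (N(U) = (8 + U)*9 = 72 + 9*U)
W = 48
((217 + N(-2)) + W)*J = ((217 + (72 + 9*(-2))) + 48)*63 = ((217 + (72 - 18)) + 48)*63 = ((217 + 54) + 48)*63 = (271 + 48)*63 = 319*63 = 20097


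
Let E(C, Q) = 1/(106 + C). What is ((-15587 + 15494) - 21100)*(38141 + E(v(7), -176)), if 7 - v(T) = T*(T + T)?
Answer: -12124854388/15 ≈ -8.0832e+8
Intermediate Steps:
v(T) = 7 - 2*T**2 (v(T) = 7 - T*(T + T) = 7 - T*2*T = 7 - 2*T**2)
((-15587 + 15494) - 21100)*(38141 + E(v(7), -176)) = ((-15587 + 15494) - 21100)*(38141 + 1/(106 + (7 - 2*7**2))) = (-93 - 21100)*(38141 + 1/(106 + (7 - 2*49))) = -21193*(38141 + 1/(106 + (7 - 98))) = -21193*(38141 + 1/(106 - 91)) = -21193*(38141 + 1/15) = -21193*572116/15 = -12124854388/15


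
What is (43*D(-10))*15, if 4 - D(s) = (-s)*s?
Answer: 67080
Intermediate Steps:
D(s) = 4 + s² (D(s) = 4 - (-s)*s = 4 - (-1)*s² = 4 + s²)
(43*D(-10))*15 = (43*(4 + (-10)²))*15 = (43*(4 + 100))*15 = (43*104)*15 = 4472*15 = 67080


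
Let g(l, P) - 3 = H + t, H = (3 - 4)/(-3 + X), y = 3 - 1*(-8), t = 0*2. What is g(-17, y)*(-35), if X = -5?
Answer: -875/8 ≈ -109.38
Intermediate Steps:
t = 0
y = 11 (y = 3 + 8 = 11)
H = ⅛ (H = (3 - 4)/(-3 - 5) = -1/(-8) = -1*(-⅛) = ⅛ ≈ 0.12500)
g(l, P) = 25/8 (g(l, P) = 3 + (⅛ + 0) = 3 + ⅛ = 25/8)
g(-17, y)*(-35) = (25/8)*(-35) = -875/8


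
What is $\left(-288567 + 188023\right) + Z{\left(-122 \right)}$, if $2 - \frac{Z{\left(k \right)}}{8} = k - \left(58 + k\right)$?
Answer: $-100064$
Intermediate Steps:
$Z{\left(k \right)} = 480$ ($Z{\left(k \right)} = 16 - 8 \left(k - \left(58 + k\right)\right) = 16 - -464 = 16 + 464 = 480$)
$\left(-288567 + 188023\right) + Z{\left(-122 \right)} = \left(-288567 + 188023\right) + 480 = -100544 + 480 = -100064$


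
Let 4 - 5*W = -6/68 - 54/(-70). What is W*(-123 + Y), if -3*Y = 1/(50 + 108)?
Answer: -32874563/402900 ≈ -81.595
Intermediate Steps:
Y = -1/474 (Y = -1/(3*(50 + 108)) = -1/3/158 = -1/3*1/158 = -1/474 ≈ -0.0021097)
W = 3947/5950 (W = 4/5 - (-6/68 - 54/(-70))/5 = 4/5 - (-6*1/68 - 54*(-1/70))/5 = 4/5 - (-3/34 + 27/35)/5 = 4/5 - 1/5*813/1190 = 4/5 - 813/5950 = 3947/5950 ≈ 0.66336)
W*(-123 + Y) = 3947*(-123 - 1/474)/5950 = (3947/5950)*(-58303/474) = -32874563/402900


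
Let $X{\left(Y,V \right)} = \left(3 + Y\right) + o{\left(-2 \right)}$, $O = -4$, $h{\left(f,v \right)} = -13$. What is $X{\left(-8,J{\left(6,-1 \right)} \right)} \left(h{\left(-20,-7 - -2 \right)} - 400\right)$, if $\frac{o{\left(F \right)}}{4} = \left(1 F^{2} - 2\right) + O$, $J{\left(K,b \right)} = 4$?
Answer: $5369$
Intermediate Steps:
$o{\left(F \right)} = -24 + 4 F^{2}$ ($o{\left(F \right)} = 4 \left(\left(1 F^{2} - 2\right) - 4\right) = 4 \left(\left(F^{2} - 2\right) - 4\right) = 4 \left(\left(-2 + F^{2}\right) - 4\right) = 4 \left(-6 + F^{2}\right) = -24 + 4 F^{2}$)
$X{\left(Y,V \right)} = -5 + Y$ ($X{\left(Y,V \right)} = \left(3 + Y\right) - \left(24 - 4 \left(-2\right)^{2}\right) = \left(3 + Y\right) + \left(-24 + 4 \cdot 4\right) = \left(3 + Y\right) + \left(-24 + 16\right) = \left(3 + Y\right) - 8 = -5 + Y$)
$X{\left(-8,J{\left(6,-1 \right)} \right)} \left(h{\left(-20,-7 - -2 \right)} - 400\right) = \left(-5 - 8\right) \left(-13 - 400\right) = - 13 \left(-13 - 400\right) = \left(-13\right) \left(-413\right) = 5369$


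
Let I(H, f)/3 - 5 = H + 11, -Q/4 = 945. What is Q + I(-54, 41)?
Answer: -3894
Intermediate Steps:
Q = -3780 (Q = -4*945 = -3780)
I(H, f) = 48 + 3*H (I(H, f) = 15 + 3*(H + 11) = 15 + 3*(11 + H) = 15 + (33 + 3*H) = 48 + 3*H)
Q + I(-54, 41) = -3780 + (48 + 3*(-54)) = -3780 + (48 - 162) = -3780 - 114 = -3894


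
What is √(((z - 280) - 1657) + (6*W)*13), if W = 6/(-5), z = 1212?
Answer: I*√20465/5 ≈ 28.611*I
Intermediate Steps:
W = -6/5 (W = 6*(-⅕) = -6/5 ≈ -1.2000)
√(((z - 280) - 1657) + (6*W)*13) = √(((1212 - 280) - 1657) + (6*(-6/5))*13) = √((932 - 1657) - 36/5*13) = √(-725 - 468/5) = √(-4093/5) = I*√20465/5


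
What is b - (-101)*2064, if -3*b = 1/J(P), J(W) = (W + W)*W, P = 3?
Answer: 11257055/54 ≈ 2.0846e+5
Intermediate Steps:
J(W) = 2*W² (J(W) = (2*W)*W = 2*W²)
b = -1/54 (b = -1/(3*(2*3²)) = -1/(3*(2*9)) = -⅓/18 = -⅓*1/18 = -1/54 ≈ -0.018519)
b - (-101)*2064 = -1/54 - (-101)*2064 = -1/54 - 1*(-208464) = -1/54 + 208464 = 11257055/54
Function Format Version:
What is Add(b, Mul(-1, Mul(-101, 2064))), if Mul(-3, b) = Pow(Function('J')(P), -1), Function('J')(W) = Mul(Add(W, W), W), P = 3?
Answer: Rational(11257055, 54) ≈ 2.0846e+5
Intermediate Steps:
Function('J')(W) = Mul(2, Pow(W, 2)) (Function('J')(W) = Mul(Mul(2, W), W) = Mul(2, Pow(W, 2)))
b = Rational(-1, 54) (b = Mul(Rational(-1, 3), Pow(Mul(2, Pow(3, 2)), -1)) = Mul(Rational(-1, 3), Pow(Mul(2, 9), -1)) = Mul(Rational(-1, 3), Pow(18, -1)) = Mul(Rational(-1, 3), Rational(1, 18)) = Rational(-1, 54) ≈ -0.018519)
Add(b, Mul(-1, Mul(-101, 2064))) = Add(Rational(-1, 54), Mul(-1, Mul(-101, 2064))) = Add(Rational(-1, 54), Mul(-1, -208464)) = Add(Rational(-1, 54), 208464) = Rational(11257055, 54)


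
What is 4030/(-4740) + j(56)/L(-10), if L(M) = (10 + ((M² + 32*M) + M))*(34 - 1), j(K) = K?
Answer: -82009/95590 ≈ -0.85792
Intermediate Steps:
L(M) = 330 + 33*M² + 1089*M (L(M) = (10 + (M² + 33*M))*33 = (10 + M² + 33*M)*33 = 330 + 33*M² + 1089*M)
4030/(-4740) + j(56)/L(-10) = 4030/(-4740) + 56/(330 + 33*(-10)² + 1089*(-10)) = 4030*(-1/4740) + 56/(330 + 33*100 - 10890) = -403/474 + 56/(330 + 3300 - 10890) = -403/474 + 56/(-7260) = -403/474 + 56*(-1/7260) = -403/474 - 14/1815 = -82009/95590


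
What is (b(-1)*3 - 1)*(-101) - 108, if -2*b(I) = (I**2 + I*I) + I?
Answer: 289/2 ≈ 144.50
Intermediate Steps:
b(I) = -I**2 - I/2 (b(I) = -((I**2 + I*I) + I)/2 = -((I**2 + I**2) + I)/2 = -(2*I**2 + I)/2 = -(I + 2*I**2)/2 = -I**2 - I/2)
(b(-1)*3 - 1)*(-101) - 108 = (-1*(-1)*(1/2 - 1)*3 - 1)*(-101) - 108 = (-1*(-1)*(-1/2)*3 - 1)*(-101) - 108 = (-1/2*3 - 1)*(-101) - 108 = (-3/2 - 1)*(-101) - 108 = -5/2*(-101) - 108 = 505/2 - 108 = 289/2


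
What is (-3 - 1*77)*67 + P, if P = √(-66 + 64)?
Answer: -5360 + I*√2 ≈ -5360.0 + 1.4142*I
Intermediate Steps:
P = I*√2 (P = √(-2) = I*√2 ≈ 1.4142*I)
(-3 - 1*77)*67 + P = (-3 - 1*77)*67 + I*√2 = (-3 - 77)*67 + I*√2 = -80*67 + I*√2 = -5360 + I*√2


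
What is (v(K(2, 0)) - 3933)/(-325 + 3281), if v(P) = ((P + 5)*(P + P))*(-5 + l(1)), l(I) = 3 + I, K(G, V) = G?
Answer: -3961/2956 ≈ -1.3400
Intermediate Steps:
v(P) = -2*P*(5 + P) (v(P) = ((P + 5)*(P + P))*(-5 + (3 + 1)) = ((5 + P)*(2*P))*(-5 + 4) = (2*P*(5 + P))*(-1) = -2*P*(5 + P))
(v(K(2, 0)) - 3933)/(-325 + 3281) = (-2*2*(5 + 2) - 3933)/(-325 + 3281) = (-2*2*7 - 3933)/2956 = (-28 - 3933)*(1/2956) = -3961*1/2956 = -3961/2956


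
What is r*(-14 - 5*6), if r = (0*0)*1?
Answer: 0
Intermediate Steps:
r = 0 (r = 0*1 = 0)
r*(-14 - 5*6) = 0*(-14 - 5*6) = 0*(-14 - 30) = 0*(-44) = 0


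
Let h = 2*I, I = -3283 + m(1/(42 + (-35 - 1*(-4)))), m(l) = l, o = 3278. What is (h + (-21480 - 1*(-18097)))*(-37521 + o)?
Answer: 340677381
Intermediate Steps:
I = -36112/11 (I = -3283 + 1/(42 + (-35 - 1*(-4))) = -3283 + 1/(42 + (-35 + 4)) = -3283 + 1/(42 - 31) = -3283 + 1/11 = -36112/11 ≈ -3282.9)
h = -72224/11 (h = 2*(-36112/11) = -72224/11 ≈ -6565.8)
(h + (-21480 - 1*(-18097)))*(-37521 + o) = (-72224/11 + (-21480 - 1*(-18097)))*(-37521 + 3278) = (-72224/11 + (-21480 + 18097))*(-34243) = (-72224/11 - 3383)*(-34243) = -109437/11*(-34243) = 340677381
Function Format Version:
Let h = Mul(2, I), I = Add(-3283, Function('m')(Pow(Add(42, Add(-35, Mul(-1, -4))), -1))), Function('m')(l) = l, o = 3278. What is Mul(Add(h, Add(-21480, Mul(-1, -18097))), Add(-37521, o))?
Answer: 340677381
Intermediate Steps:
I = Rational(-36112, 11) (I = Add(-3283, Pow(Add(42, Add(-35, Mul(-1, -4))), -1)) = Add(-3283, Pow(Add(42, Add(-35, 4)), -1)) = Add(-3283, Pow(Add(42, -31), -1)) = Add(-3283, Pow(11, -1)) = Add(-3283, Rational(1, 11)) = Rational(-36112, 11) ≈ -3282.9)
h = Rational(-72224, 11) (h = Mul(2, Rational(-36112, 11)) = Rational(-72224, 11) ≈ -6565.8)
Mul(Add(h, Add(-21480, Mul(-1, -18097))), Add(-37521, o)) = Mul(Add(Rational(-72224, 11), Add(-21480, Mul(-1, -18097))), Add(-37521, 3278)) = Mul(Add(Rational(-72224, 11), Add(-21480, 18097)), -34243) = Mul(Add(Rational(-72224, 11), -3383), -34243) = Mul(Rational(-109437, 11), -34243) = 340677381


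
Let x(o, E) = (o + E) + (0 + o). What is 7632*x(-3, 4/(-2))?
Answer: -61056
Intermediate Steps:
x(o, E) = E + 2*o (x(o, E) = (E + o) + o = E + 2*o)
7632*x(-3, 4/(-2)) = 7632*(4/(-2) + 2*(-3)) = 7632*(4*(-1/2) - 6) = 7632*(-2 - 6) = 7632*(-8) = -61056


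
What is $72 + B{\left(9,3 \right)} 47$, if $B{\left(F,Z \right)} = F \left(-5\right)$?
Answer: $-2043$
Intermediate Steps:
$B{\left(F,Z \right)} = - 5 F$
$72 + B{\left(9,3 \right)} 47 = 72 + \left(-5\right) 9 \cdot 47 = 72 - 2115 = -2043$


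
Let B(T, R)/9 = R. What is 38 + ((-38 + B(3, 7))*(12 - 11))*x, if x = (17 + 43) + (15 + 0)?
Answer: 1913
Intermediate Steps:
B(T, R) = 9*R
x = 75 (x = 60 + 15 = 75)
38 + ((-38 + B(3, 7))*(12 - 11))*x = 38 + ((-38 + 9*7)*(12 - 11))*75 = 38 + ((-38 + 63)*1)*75 = 38 + (25*1)*75 = 38 + 25*75 = 38 + 1875 = 1913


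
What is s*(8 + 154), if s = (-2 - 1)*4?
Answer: -1944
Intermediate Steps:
s = -12 (s = -3*4 = -12)
s*(8 + 154) = -12*(8 + 154) = -12*162 = -1944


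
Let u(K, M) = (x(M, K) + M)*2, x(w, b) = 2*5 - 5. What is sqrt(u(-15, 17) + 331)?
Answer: 5*sqrt(15) ≈ 19.365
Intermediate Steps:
x(w, b) = 5 (x(w, b) = 10 - 5 = 5)
u(K, M) = 10 + 2*M (u(K, M) = (5 + M)*2 = 10 + 2*M)
sqrt(u(-15, 17) + 331) = sqrt((10 + 2*17) + 331) = sqrt((10 + 34) + 331) = sqrt(44 + 331) = sqrt(375) = 5*sqrt(15)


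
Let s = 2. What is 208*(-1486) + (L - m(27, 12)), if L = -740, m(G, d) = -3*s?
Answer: -309822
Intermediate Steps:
m(G, d) = -6 (m(G, d) = -3*2 = -6)
208*(-1486) + (L - m(27, 12)) = 208*(-1486) + (-740 - 1*(-6)) = -309088 + (-740 + 6) = -309088 - 734 = -309822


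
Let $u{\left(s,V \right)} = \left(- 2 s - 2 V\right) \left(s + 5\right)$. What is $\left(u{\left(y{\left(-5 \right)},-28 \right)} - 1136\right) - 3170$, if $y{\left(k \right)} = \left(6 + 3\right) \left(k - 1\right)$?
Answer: $-12342$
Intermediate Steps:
$y{\left(k \right)} = -9 + 9 k$ ($y{\left(k \right)} = 9 \left(-1 + k\right) = -9 + 9 k$)
$u{\left(s,V \right)} = \left(5 + s\right) \left(- 2 V - 2 s\right)$ ($u{\left(s,V \right)} = \left(- 2 V - 2 s\right) \left(5 + s\right) = \left(5 + s\right) \left(- 2 V - 2 s\right)$)
$\left(u{\left(y{\left(-5 \right)},-28 \right)} - 1136\right) - 3170 = \left(\left(\left(-10\right) \left(-28\right) - 10 \left(-9 + 9 \left(-5\right)\right) - 2 \left(-9 + 9 \left(-5\right)\right)^{2} - - 56 \left(-9 + 9 \left(-5\right)\right)\right) - 1136\right) - 3170 = \left(\left(280 - 10 \left(-9 - 45\right) - 2 \left(-9 - 45\right)^{2} - - 56 \left(-9 - 45\right)\right) - 1136\right) - 3170 = \left(\left(280 - -540 - 2 \left(-54\right)^{2} - \left(-56\right) \left(-54\right)\right) - 1136\right) - 3170 = \left(\left(280 + 540 - 5832 - 3024\right) - 1136\right) - 3170 = \left(-8036 - 1136\right) - 3170 = -9172 - 3170 = -12342$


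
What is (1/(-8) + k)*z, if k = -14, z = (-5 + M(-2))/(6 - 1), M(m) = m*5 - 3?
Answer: 1017/20 ≈ 50.850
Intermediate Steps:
M(m) = -3 + 5*m (M(m) = 5*m - 3 = -3 + 5*m)
z = -18/5 (z = (-5 + (-3 + 5*(-2)))/(6 - 1) = (-5 + (-3 - 10))/5 = (-5 - 13)*(⅕) = -18*⅕ = -18/5 ≈ -3.6000)
(1/(-8) + k)*z = (1/(-8) - 14)*(-18/5) = (-⅛ - 14)*(-18/5) = -113/8*(-18/5) = 1017/20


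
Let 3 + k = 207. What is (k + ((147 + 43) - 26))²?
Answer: 135424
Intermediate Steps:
k = 204 (k = -3 + 207 = 204)
(k + ((147 + 43) - 26))² = (204 + ((147 + 43) - 26))² = (204 + (190 - 26))² = (204 + 164)² = 368² = 135424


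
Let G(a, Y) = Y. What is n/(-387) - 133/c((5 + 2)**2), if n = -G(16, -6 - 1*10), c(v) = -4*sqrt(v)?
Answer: 7289/1548 ≈ 4.7087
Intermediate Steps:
n = 16 (n = -(-6 - 1*10) = -(-6 - 10) = -1*(-16) = 16)
n/(-387) - 133/c((5 + 2)**2) = 16/(-387) - 133/((-4*sqrt((5 + 2)**2))) = 16*(-1/387) - 133/((-4*sqrt(7**2))) = -16/387 - 133/((-4*sqrt(49))) = -16/387 - 133/((-4*7)) = -16/387 - 133/(-28) = -16/387 - 133*(-1/28) = -16/387 + 19/4 = 7289/1548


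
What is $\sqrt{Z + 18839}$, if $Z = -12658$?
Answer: $\sqrt{6181} \approx 78.619$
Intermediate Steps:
$\sqrt{Z + 18839} = \sqrt{-12658 + 18839} = \sqrt{6181}$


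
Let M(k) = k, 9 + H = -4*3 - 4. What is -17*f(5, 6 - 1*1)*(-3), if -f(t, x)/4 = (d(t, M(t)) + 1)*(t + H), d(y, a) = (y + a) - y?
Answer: 24480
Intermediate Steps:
H = -25 (H = -9 + (-4*3 - 4) = -9 + (-12 - 4) = -9 - 16 = -25)
d(y, a) = a (d(y, a) = (a + y) - y = a)
f(t, x) = -4*(1 + t)*(-25 + t) (f(t, x) = -4*(t + 1)*(t - 25) = -4*(1 + t)*(-25 + t))
-17*f(5, 6 - 1*1)*(-3) = -17*(100 - 4*5² + 96*5)*(-3) = -17*(100 - 4*25 + 480)*(-3) = -17*(100 - 100 + 480)*(-3) = -17*480*(-3) = -8160*(-3) = 24480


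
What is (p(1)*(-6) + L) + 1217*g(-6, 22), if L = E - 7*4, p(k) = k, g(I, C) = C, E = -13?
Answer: 26727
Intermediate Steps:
L = -41 (L = -13 - 7*4 = -13 - 28 = -41)
(p(1)*(-6) + L) + 1217*g(-6, 22) = (1*(-6) - 41) + 1217*22 = (-6 - 41) + 26774 = -47 + 26774 = 26727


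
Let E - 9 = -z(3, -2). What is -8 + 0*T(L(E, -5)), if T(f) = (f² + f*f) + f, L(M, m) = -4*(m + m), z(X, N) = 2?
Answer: -8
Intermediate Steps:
E = 7 (E = 9 - 1*2 = 9 - 2 = 7)
L(M, m) = -8*m
T(f) = f + 2*f² (T(f) = (f² + f²) + f = 2*f² + f = f + 2*f²)
-8 + 0*T(L(E, -5)) = -8 + 0*((-8*(-5))*(1 + 2*(-8*(-5)))) = -8 + 0*(40*(1 + 2*40)) = -8 + 0*(40*(1 + 80)) = -8 + 0*(40*81) = -8 + 0*3240 = -8 + 0 = -8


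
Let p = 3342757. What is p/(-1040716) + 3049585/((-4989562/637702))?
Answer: -1011962307425465077/2596358503196 ≈ -3.8976e+5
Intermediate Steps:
p/(-1040716) + 3049585/((-4989562/637702)) = 3342757/(-1040716) + 3049585/((-4989562/637702)) = 3342757*(-1/1040716) + 3049585/((-4989562*1/637702)) = -3342757/1040716 + 3049585/(-2494781/318851) = -3342757/1040716 + 3049585*(-318851/2494781) = -3342757/1040716 - 972363226835/2494781 = -1011962307425465077/2596358503196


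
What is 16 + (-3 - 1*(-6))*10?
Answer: 46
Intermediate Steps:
16 + (-3 - 1*(-6))*10 = 16 + (-3 + 6)*10 = 16 + 3*10 = 16 + 30 = 46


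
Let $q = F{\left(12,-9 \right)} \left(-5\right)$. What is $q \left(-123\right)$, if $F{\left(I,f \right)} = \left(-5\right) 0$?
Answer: $0$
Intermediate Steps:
$F{\left(I,f \right)} = 0$
$q = 0$ ($q = 0 \left(-5\right) = 0$)
$q \left(-123\right) = 0 \left(-123\right) = 0$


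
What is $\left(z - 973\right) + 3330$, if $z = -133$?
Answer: $2224$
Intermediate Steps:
$\left(z - 973\right) + 3330 = \left(-133 - 973\right) + 3330 = -1106 + 3330 = 2224$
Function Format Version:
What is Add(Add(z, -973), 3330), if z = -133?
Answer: 2224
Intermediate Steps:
Add(Add(z, -973), 3330) = Add(Add(-133, -973), 3330) = Add(-1106, 3330) = 2224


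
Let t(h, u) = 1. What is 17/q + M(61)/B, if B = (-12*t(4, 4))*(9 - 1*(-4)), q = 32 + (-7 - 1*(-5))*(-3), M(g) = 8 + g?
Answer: 5/988 ≈ 0.0050607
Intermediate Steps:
q = 38 (q = 32 + (-7 + 5)*(-3) = 32 - 2*(-3) = 32 + 6 = 38)
B = -156 (B = (-12*1)*(9 - 1*(-4)) = -12*(9 + 4) = -12*13 = -156)
17/q + M(61)/B = 17/38 + (8 + 61)/(-156) = 17*(1/38) + 69*(-1/156) = 17/38 - 23/52 = 5/988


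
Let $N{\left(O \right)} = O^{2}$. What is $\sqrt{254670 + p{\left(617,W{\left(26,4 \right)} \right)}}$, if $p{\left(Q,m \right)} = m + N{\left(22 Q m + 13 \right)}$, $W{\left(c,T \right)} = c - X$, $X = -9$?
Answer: $3 \sqrt{25080346146} \approx 4.751 \cdot 10^{5}$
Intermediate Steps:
$W{\left(c,T \right)} = 9 + c$ ($W{\left(c,T \right)} = c - -9 = c + 9 = 9 + c$)
$p{\left(Q,m \right)} = m + \left(13 + 22 Q m\right)^{2}$ ($p{\left(Q,m \right)} = m + \left(22 Q m + 13\right)^{2} = m + \left(13 + 22 Q m\right)^{2}$)
$\sqrt{254670 + p{\left(617,W{\left(26,4 \right)} \right)}} = \sqrt{254670 + \left(\left(9 + 26\right) + \left(13 + 22 \cdot 617 \left(9 + 26\right)\right)^{2}\right)} = \sqrt{254670 + \left(35 + \left(13 + 22 \cdot 617 \cdot 35\right)^{2}\right)} = \sqrt{254670 + \left(35 + \left(13 + 475090\right)^{2}\right)} = \sqrt{254670 + \left(35 + 475103^{2}\right)} = \sqrt{254670 + \left(35 + 225722860609\right)} = \sqrt{254670 + 225722860644} = \sqrt{225723115314} = 3 \sqrt{25080346146}$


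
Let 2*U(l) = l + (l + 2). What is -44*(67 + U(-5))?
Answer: -2772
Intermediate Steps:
U(l) = 1 + l (U(l) = (l + (l + 2))/2 = (l + (2 + l))/2 = (2 + 2*l)/2 = 1 + l)
-44*(67 + U(-5)) = -44*(67 + (1 - 5)) = -44*(67 - 4) = -44*63 = -2772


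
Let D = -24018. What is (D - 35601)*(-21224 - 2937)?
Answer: 1440454659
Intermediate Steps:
(D - 35601)*(-21224 - 2937) = (-24018 - 35601)*(-21224 - 2937) = -59619*(-24161) = 1440454659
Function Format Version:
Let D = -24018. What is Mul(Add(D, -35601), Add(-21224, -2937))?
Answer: 1440454659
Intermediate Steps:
Mul(Add(D, -35601), Add(-21224, -2937)) = Mul(Add(-24018, -35601), Add(-21224, -2937)) = Mul(-59619, -24161) = 1440454659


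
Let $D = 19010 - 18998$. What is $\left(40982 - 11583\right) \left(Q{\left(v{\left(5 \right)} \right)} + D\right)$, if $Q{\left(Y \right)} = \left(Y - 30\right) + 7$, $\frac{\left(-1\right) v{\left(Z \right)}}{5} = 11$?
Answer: $-1940334$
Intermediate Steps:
$v{\left(Z \right)} = -55$ ($v{\left(Z \right)} = \left(-5\right) 11 = -55$)
$Q{\left(Y \right)} = -23 + Y$ ($Q{\left(Y \right)} = \left(-30 + Y\right) + 7 = -23 + Y$)
$D = 12$
$\left(40982 - 11583\right) \left(Q{\left(v{\left(5 \right)} \right)} + D\right) = \left(40982 - 11583\right) \left(\left(-23 - 55\right) + 12\right) = \left(40982 - 11583\right) \left(-78 + 12\right) = 29399 \left(-66\right) = -1940334$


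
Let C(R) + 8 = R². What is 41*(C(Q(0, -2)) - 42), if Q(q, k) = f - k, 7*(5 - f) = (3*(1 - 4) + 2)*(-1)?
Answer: -574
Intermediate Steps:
f = 4 (f = 5 - (3*(1 - 4) + 2)*(-1)/7 = 5 - (3*(-3) + 2)*(-1)/7 = 5 - (-9 + 2)*(-1)/7 = 5 - (-1)*(-1) = 5 - ⅐*7 = 5 - 1 = 4)
Q(q, k) = 4 - k
C(R) = -8 + R²
41*(C(Q(0, -2)) - 42) = 41*((-8 + (4 - 1*(-2))²) - 42) = 41*((-8 + (4 + 2)²) - 42) = 41*((-8 + 6²) - 42) = 41*((-8 + 36) - 42) = 41*(28 - 42) = 41*(-14) = -574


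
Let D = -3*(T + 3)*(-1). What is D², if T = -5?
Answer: 36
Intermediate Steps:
D = -6 (D = -3*(-5 + 3)*(-1) = -(-6)*(-1) = -3*2 = -6)
D² = (-6)² = 36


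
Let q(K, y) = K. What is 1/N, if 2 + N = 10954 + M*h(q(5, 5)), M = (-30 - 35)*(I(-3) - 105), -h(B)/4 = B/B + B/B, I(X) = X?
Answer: -1/45208 ≈ -2.2120e-5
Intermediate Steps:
h(B) = -8 (h(B) = -4*(B/B + B/B) = -4*(1 + 1) = -4*2 = -8)
M = 7020 (M = (-30 - 35)*(-3 - 105) = -65*(-108) = 7020)
N = -45208 (N = -2 + (10954 + 7020*(-8)) = -2 + (10954 - 56160) = -2 - 45206 = -45208)
1/N = 1/(-45208) = -1/45208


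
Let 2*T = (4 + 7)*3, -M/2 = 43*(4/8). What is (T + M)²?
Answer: 2809/4 ≈ 702.25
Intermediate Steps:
M = -43 (M = -86*4/8 = -86*4*(⅛) = -86/2 = -2*43/2 = -43)
T = 33/2 (T = ((4 + 7)*3)/2 = (11*3)/2 = (½)*33 = 33/2 ≈ 16.500)
(T + M)² = (33/2 - 43)² = (-53/2)² = 2809/4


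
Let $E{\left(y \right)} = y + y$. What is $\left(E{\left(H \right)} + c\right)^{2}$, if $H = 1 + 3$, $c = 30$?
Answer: $1444$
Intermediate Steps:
$H = 4$
$E{\left(y \right)} = 2 y$
$\left(E{\left(H \right)} + c\right)^{2} = \left(2 \cdot 4 + 30\right)^{2} = \left(8 + 30\right)^{2} = 38^{2} = 1444$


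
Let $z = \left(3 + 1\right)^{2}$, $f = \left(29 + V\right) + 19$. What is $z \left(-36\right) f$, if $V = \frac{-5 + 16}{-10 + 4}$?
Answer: $-26592$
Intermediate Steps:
$V = - \frac{11}{6}$ ($V = \frac{11}{-6} = 11 \left(- \frac{1}{6}\right) = - \frac{11}{6} \approx -1.8333$)
$f = \frac{277}{6}$ ($f = \left(29 - \frac{11}{6}\right) + 19 = \frac{163}{6} + 19 = \frac{277}{6} \approx 46.167$)
$z = 16$ ($z = 4^{2} = 16$)
$z \left(-36\right) f = 16 \left(-36\right) \frac{277}{6} = \left(-576\right) \frac{277}{6} = -26592$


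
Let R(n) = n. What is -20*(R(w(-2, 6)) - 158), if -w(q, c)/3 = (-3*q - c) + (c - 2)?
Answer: 3400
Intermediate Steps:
w(q, c) = 6 + 9*q (w(q, c) = -3*((-3*q - c) + (c - 2)) = -3*((-c - 3*q) + (-2 + c)) = -3*(-2 - 3*q) = 6 + 9*q)
-20*(R(w(-2, 6)) - 158) = -20*((6 + 9*(-2)) - 158) = -20*((6 - 18) - 158) = -20*(-12 - 158) = -20*(-170) = 3400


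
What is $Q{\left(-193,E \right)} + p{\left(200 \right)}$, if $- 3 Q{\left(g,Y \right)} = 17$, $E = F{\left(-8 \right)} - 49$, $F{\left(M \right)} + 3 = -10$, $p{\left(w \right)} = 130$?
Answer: $\frac{373}{3} \approx 124.33$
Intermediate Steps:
$F{\left(M \right)} = -13$ ($F{\left(M \right)} = -3 - 10 = -13$)
$E = -62$ ($E = -13 - 49 = -62$)
$Q{\left(g,Y \right)} = - \frac{17}{3}$ ($Q{\left(g,Y \right)} = \left(- \frac{1}{3}\right) 17 = - \frac{17}{3}$)
$Q{\left(-193,E \right)} + p{\left(200 \right)} = - \frac{17}{3} + 130 = \frac{373}{3}$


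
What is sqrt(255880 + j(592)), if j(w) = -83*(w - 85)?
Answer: sqrt(213799) ≈ 462.38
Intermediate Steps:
j(w) = 7055 - 83*w (j(w) = -83*(-85 + w) = 7055 - 83*w)
sqrt(255880 + j(592)) = sqrt(255880 + (7055 - 83*592)) = sqrt(255880 + (7055 - 49136)) = sqrt(255880 - 42081) = sqrt(213799)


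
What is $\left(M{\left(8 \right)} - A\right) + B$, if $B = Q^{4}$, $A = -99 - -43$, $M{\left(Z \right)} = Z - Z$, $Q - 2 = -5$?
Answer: $137$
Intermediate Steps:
$Q = -3$ ($Q = 2 - 5 = -3$)
$M{\left(Z \right)} = 0$
$A = -56$ ($A = -99 + 43 = -56$)
$B = 81$ ($B = \left(-3\right)^{4} = 81$)
$\left(M{\left(8 \right)} - A\right) + B = \left(0 - -56\right) + 81 = \left(0 + 56\right) + 81 = 56 + 81 = 137$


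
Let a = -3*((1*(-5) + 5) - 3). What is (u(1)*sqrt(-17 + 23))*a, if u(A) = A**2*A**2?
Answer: 9*sqrt(6) ≈ 22.045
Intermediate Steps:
u(A) = A**4
a = 9 (a = -3*((-5 + 5) - 3) = -3*(0 - 3) = -3*(-3) = 9)
(u(1)*sqrt(-17 + 23))*a = (1**4*sqrt(-17 + 23))*9 = (1*sqrt(6))*9 = sqrt(6)*9 = 9*sqrt(6)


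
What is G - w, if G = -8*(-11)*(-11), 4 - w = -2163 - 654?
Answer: -3789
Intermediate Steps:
w = 2821 (w = 4 - (-2163 - 654) = 4 - 1*(-2817) = 4 + 2817 = 2821)
G = -968 (G = 88*(-11) = -968)
G - w = -968 - 1*2821 = -968 - 2821 = -3789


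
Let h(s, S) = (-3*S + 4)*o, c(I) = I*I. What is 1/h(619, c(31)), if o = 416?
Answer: -1/1197664 ≈ -8.3496e-7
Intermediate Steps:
c(I) = I²
h(s, S) = 1664 - 1248*S (h(s, S) = (-3*S + 4)*416 = (4 - 3*S)*416 = 1664 - 1248*S)
1/h(619, c(31)) = 1/(1664 - 1248*31²) = 1/(1664 - 1248*961) = 1/(1664 - 1199328) = 1/(-1197664) = -1/1197664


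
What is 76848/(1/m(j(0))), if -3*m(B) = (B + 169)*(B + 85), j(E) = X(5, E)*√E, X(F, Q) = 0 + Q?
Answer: -367973840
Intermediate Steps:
X(F, Q) = Q
j(E) = E^(3/2) (j(E) = E*√E = E^(3/2))
m(B) = -(85 + B)*(169 + B)/3 (m(B) = -(B + 169)*(B + 85)/3 = -(169 + B)*(85 + B)/3 = -(85 + B)*(169 + B)/3)
76848/(1/m(j(0))) = 76848/(1/(-14365/3 - 254*0^(3/2)/3 - (0^(3/2))²/3)) = 76848/(1/(-14365/3 - 254/3*0 - ⅓*0²)) = 76848/(1/(-14365/3 + 0 - ⅓*0)) = 76848/(1/(-14365/3 + 0 + 0)) = 76848/(1/(-14365/3)) = 76848/(-3/14365) = 76848*(-14365/3) = -367973840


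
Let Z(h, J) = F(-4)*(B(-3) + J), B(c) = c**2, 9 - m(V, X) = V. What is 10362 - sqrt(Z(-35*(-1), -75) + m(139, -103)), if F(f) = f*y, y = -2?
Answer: 10362 - I*sqrt(658) ≈ 10362.0 - 25.652*I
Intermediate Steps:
F(f) = -2*f (F(f) = f*(-2) = -2*f)
m(V, X) = 9 - V
Z(h, J) = 72 + 8*J (Z(h, J) = (-2*(-4))*((-3)**2 + J) = 8*(9 + J) = 72 + 8*J)
10362 - sqrt(Z(-35*(-1), -75) + m(139, -103)) = 10362 - sqrt((72 + 8*(-75)) + (9 - 1*139)) = 10362 - sqrt((72 - 600) + (9 - 139)) = 10362 - sqrt(-528 - 130) = 10362 - sqrt(-658) = 10362 - I*sqrt(658)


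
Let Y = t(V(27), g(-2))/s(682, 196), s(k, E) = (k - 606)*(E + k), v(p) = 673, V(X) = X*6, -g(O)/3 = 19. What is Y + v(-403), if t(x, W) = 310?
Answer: 22454127/33364 ≈ 673.00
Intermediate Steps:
g(O) = -57 (g(O) = -3*19 = -57)
V(X) = 6*X
s(k, E) = (-606 + k)*(E + k)
Y = 155/33364 (Y = 310/(682² - 606*196 - 606*682 + 196*682) = 310/(465124 - 118776 - 413292 + 133672) = 310/66728 = 310*(1/66728) = 155/33364 ≈ 0.0046457)
Y + v(-403) = 155/33364 + 673 = 22454127/33364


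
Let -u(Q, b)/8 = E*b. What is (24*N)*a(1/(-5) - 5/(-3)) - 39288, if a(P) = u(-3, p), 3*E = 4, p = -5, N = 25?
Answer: -7288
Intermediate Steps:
E = 4/3 (E = (⅓)*4 = 4/3 ≈ 1.3333)
u(Q, b) = -32*b/3
a(P) = 160/3 (a(P) = -32/3*(-5) = 160/3)
(24*N)*a(1/(-5) - 5/(-3)) - 39288 = (24*25)*(160/3) - 39288 = 600*(160/3) - 39288 = 32000 - 39288 = -7288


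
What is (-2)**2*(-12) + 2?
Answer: -46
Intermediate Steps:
(-2)**2*(-12) + 2 = 4*(-12) + 2 = -48 + 2 = -46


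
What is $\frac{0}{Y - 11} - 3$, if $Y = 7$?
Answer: $-3$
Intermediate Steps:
$\frac{0}{Y - 11} - 3 = \frac{0}{7 - 11} - 3 = \frac{0}{-4} - 3 = 0 \left(- \frac{1}{4}\right) - 3 = 0 - 3 = -3$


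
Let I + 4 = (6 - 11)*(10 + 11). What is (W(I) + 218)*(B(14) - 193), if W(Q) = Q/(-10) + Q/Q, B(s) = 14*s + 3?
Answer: 6897/5 ≈ 1379.4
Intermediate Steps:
B(s) = 3 + 14*s
I = -109 (I = -4 + (6 - 11)*(10 + 11) = -4 - 5*21 = -4 - 105 = -109)
W(Q) = 1 - Q/10 (W(Q) = Q*(-⅒) + 1 = -Q/10 + 1 = 1 - Q/10)
(W(I) + 218)*(B(14) - 193) = ((1 - ⅒*(-109)) + 218)*((3 + 14*14) - 193) = ((1 + 109/10) + 218)*((3 + 196) - 193) = (119/10 + 218)*(199 - 193) = (2299/10)*6 = 6897/5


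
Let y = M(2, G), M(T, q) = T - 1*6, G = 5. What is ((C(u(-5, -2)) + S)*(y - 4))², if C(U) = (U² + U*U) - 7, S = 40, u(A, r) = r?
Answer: 107584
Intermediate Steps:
M(T, q) = -6 + T (M(T, q) = T - 6 = -6 + T)
y = -4 (y = -6 + 2 = -4)
C(U) = -7 + 2*U² (C(U) = (U² + U²) - 7 = 2*U² - 7 = -7 + 2*U²)
((C(u(-5, -2)) + S)*(y - 4))² = (((-7 + 2*(-2)²) + 40)*(-4 - 4))² = (((-7 + 2*4) + 40)*(-8))² = (((-7 + 8) + 40)*(-8))² = ((1 + 40)*(-8))² = (41*(-8))² = (-328)² = 107584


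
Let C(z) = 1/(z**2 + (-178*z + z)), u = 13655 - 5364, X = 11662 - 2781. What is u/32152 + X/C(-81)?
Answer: 5967254885267/32152 ≈ 1.8560e+8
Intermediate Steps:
X = 8881
u = 8291
C(z) = 1/(z**2 - 177*z)
u/32152 + X/C(-81) = 8291/32152 + 8881/((1/((-81)*(-177 - 81)))) = 8291*(1/32152) + 8881/((-1/81/(-258))) = 8291/32152 + 8881/((-1/81*(-1/258))) = 8291/32152 + 8881/(1/20898) = 8291/32152 + 8881*20898 = 8291/32152 + 185595138 = 5967254885267/32152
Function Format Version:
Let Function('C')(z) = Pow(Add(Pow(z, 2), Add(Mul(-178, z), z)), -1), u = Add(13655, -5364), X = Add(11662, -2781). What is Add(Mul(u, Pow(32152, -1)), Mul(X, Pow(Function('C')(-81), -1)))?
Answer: Rational(5967254885267, 32152) ≈ 1.8560e+8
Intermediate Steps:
X = 8881
u = 8291
Function('C')(z) = Pow(Add(Pow(z, 2), Mul(-177, z)), -1)
Add(Mul(u, Pow(32152, -1)), Mul(X, Pow(Function('C')(-81), -1))) = Add(Mul(8291, Pow(32152, -1)), Mul(8881, Pow(Mul(Pow(-81, -1), Pow(Add(-177, -81), -1)), -1))) = Add(Mul(8291, Rational(1, 32152)), Mul(8881, Pow(Mul(Rational(-1, 81), Pow(-258, -1)), -1))) = Add(Rational(8291, 32152), Mul(8881, Pow(Mul(Rational(-1, 81), Rational(-1, 258)), -1))) = Add(Rational(8291, 32152), Mul(8881, Pow(Rational(1, 20898), -1))) = Add(Rational(8291, 32152), Mul(8881, 20898)) = Add(Rational(8291, 32152), 185595138) = Rational(5967254885267, 32152)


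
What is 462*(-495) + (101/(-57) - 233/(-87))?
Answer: -378023072/1653 ≈ -2.2869e+5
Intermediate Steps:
462*(-495) + (101/(-57) - 233/(-87)) = -228690 + (101*(-1/57) - 233*(-1/87)) = -228690 + (-101/57 + 233/87) = -228690 + 1498/1653 = -378023072/1653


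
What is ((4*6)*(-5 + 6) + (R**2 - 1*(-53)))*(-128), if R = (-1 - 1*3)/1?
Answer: -11904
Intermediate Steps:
R = -4 (R = (-1 - 3)*1 = -4*1 = -4)
((4*6)*(-5 + 6) + (R**2 - 1*(-53)))*(-128) = ((4*6)*(-5 + 6) + ((-4)**2 - 1*(-53)))*(-128) = (24*1 + (16 + 53))*(-128) = (24 + 69)*(-128) = 93*(-128) = -11904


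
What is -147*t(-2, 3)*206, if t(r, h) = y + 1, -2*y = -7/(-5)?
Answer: -45423/5 ≈ -9084.6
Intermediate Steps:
y = -7/10 (y = -(-7)/(2*(-5)) = -(-7)*(-1)/(2*5) = -1/2*7/5 = -7/10 ≈ -0.70000)
t(r, h) = 3/10 (t(r, h) = -7/10 + 1 = 3/10)
-147*t(-2, 3)*206 = -147*3/10*206 = -441/10*206 = -45423/5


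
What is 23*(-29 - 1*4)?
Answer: -759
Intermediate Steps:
23*(-29 - 1*4) = 23*(-29 - 4) = 23*(-33) = -759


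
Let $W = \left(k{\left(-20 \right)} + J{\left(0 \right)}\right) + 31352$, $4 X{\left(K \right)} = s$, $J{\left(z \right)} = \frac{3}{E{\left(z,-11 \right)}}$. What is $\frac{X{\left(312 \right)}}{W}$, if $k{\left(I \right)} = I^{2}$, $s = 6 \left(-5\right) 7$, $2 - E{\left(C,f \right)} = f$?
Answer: $- \frac{455}{275186} \approx -0.0016534$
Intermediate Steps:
$E{\left(C,f \right)} = 2 - f$
$s = -210$ ($s = \left(-30\right) 7 = -210$)
$J{\left(z \right)} = \frac{3}{13}$ ($J{\left(z \right)} = \frac{3}{2 - -11} = \frac{3}{2 + 11} = \frac{3}{13}$)
$X{\left(K \right)} = - \frac{105}{2}$ ($X{\left(K \right)} = \frac{1}{4} \left(-210\right) = - \frac{105}{2}$)
$W = \frac{412779}{13}$ ($W = \left(\left(-20\right)^{2} + \frac{3}{13}\right) + 31352 = \left(400 + \frac{3}{13}\right) + 31352 = \frac{5203}{13} + 31352 = \frac{412779}{13} \approx 31752.0$)
$\frac{X{\left(312 \right)}}{W} = - \frac{105}{2 \cdot \frac{412779}{13}} = \left(- \frac{105}{2}\right) \frac{13}{412779} = - \frac{455}{275186}$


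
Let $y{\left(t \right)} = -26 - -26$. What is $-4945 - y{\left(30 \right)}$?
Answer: $-4945$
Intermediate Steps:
$y{\left(t \right)} = 0$ ($y{\left(t \right)} = -26 + 26 = 0$)
$-4945 - y{\left(30 \right)} = -4945 - 0 = -4945 + 0 = -4945$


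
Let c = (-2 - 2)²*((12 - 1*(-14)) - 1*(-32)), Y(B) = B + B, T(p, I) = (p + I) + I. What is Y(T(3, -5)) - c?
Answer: -942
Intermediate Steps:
T(p, I) = p + 2*I (T(p, I) = (I + p) + I = p + 2*I)
Y(B) = 2*B
c = 928 (c = (-4)²*((12 + 14) + 32) = 16*(26 + 32) = 16*58 = 928)
Y(T(3, -5)) - c = 2*(3 + 2*(-5)) - 1*928 = 2*(3 - 10) - 928 = 2*(-7) - 928 = -14 - 928 = -942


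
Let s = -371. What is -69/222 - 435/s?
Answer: 23657/27454 ≈ 0.86170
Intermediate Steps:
-69/222 - 435/s = -69/222 - 435/(-371) = -69*1/222 - 435*(-1/371) = -23/74 + 435/371 = 23657/27454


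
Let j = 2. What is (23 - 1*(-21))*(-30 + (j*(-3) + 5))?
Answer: -1364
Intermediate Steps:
(23 - 1*(-21))*(-30 + (j*(-3) + 5)) = (23 - 1*(-21))*(-30 + (2*(-3) + 5)) = (23 + 21)*(-30 + (-6 + 5)) = 44*(-30 - 1) = 44*(-31) = -1364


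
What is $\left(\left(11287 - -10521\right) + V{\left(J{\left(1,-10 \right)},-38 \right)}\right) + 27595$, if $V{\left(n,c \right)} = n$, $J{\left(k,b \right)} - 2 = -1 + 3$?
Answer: $49407$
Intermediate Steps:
$J{\left(k,b \right)} = 4$ ($J{\left(k,b \right)} = 2 + \left(-1 + 3\right) = 2 + 2 = 4$)
$\left(\left(11287 - -10521\right) + V{\left(J{\left(1,-10 \right)},-38 \right)}\right) + 27595 = \left(\left(11287 - -10521\right) + 4\right) + 27595 = \left(\left(11287 + 10521\right) + 4\right) + 27595 = \left(21808 + 4\right) + 27595 = 21812 + 27595 = 49407$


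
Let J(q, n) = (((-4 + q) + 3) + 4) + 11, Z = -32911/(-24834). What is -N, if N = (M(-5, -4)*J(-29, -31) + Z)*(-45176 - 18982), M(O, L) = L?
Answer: 16284915043/4139 ≈ 3.9345e+6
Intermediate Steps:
Z = 32911/24834 (Z = -32911*(-1/24834) = 32911/24834 ≈ 1.3252)
J(q, n) = 14 + q (J(q, n) = ((-1 + q) + 4) + 11 = (3 + q) + 11 = 14 + q)
N = -16284915043/4139 (N = (-4*(14 - 29) + 32911/24834)*(-45176 - 18982) = (-4*(-15) + 32911/24834)*(-64158) = (60 + 32911/24834)*(-64158) = (1522951/24834)*(-64158) = -16284915043/4139 ≈ -3.9345e+6)
-N = -1*(-16284915043/4139) = 16284915043/4139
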